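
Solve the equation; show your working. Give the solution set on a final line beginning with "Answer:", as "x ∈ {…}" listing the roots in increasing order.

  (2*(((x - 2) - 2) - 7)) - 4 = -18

Step 1. [(2*(((x - 2) - 2) - 7)) - 4 = -18] common factor 2 (LHS and -18) — divide through, so factor: (((x - 2) - 2) - 7) - 2 = -9.
Step 2. [(((x - 2) - 2) - 7) - 2 = -9] peel the -2: add 2 from each side, so sub: ((x - 2) - 2) - 7 = -7.
Step 3. [((x - 2) - 2) - 7 = -7] 7 comes off first (add 7), so sub: (x - 2) - 2 = 0.
Step 4. [(x - 2) - 2 = 0] peel the -2: add 2 from each side ⇒ sub: x - 2 = 2.
Step 5. [x - 2 = 2] -2 is outermost — add 2 both sides ⇒ sub: x = 4.

Answer: x ∈ {4}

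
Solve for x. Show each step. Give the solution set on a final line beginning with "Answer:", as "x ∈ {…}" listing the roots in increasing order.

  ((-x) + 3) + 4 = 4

Step 1. [((-x) + 3) + 4 = 4] 4 comes off first (subtract 4). So sub: (-x) + 3 = 0.
Step 2. [(-x) + 3 = 0] peel the +3: subtract 3 from each side. So sub: -x = -3.
Step 3. [-x = -3] leading − — multiply by −1, so neg: x = 3.

Answer: x ∈ {3}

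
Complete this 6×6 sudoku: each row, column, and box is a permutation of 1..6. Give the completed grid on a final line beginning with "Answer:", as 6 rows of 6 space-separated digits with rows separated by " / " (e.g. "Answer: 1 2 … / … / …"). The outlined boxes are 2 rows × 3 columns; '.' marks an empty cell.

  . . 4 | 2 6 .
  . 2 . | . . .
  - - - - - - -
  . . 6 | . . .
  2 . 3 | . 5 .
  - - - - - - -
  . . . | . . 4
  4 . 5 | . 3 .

Step 1. [r2c3∈{1}] r2c3 is down to just 1, so r2c3=1.
Step 2. [r1c6∈{1,3,5}] in row 1, 1 fits only at r1c6. So r1c6=1.
Step 3. [r2c1∈{3,5,6}] across row 2, 6 lands solely at r2c1, so r2c1=6.
Step 4. [r5c4∈{1,5,6}] r5c4 is the only open cell in row 5 admitting 5 ⇒ r5c4=5.
Step 5. [r6c6∈{2,6}] across row 6, 2 lands solely at r6c6 ⇒ r6c6=2.
Step 6. [r5c5∈{1}] r5c5 has the single candidate 1. So r5c5=1.
Step 7. [r3c1∈{1,5}] col 1 places 1 nowhere but r3c1 ⇒ r3c1=1.
Step 8. [r2c5∈{4}] nothing but 4 survives at r2c5, so r2c5=4.
Step 9. [r6c4∈{6}] only 6 remains possible at r6c4 ⇒ r6c4=6.
Step 10. [r3c6∈{3}] r3c6 is down to just 3 ⇒ r3c6=3.
Step 11. [r3c4∈{4}] r3c4 has the single candidate 4. So r3c4=4.
Step 12. [r5c1∈{3}] nothing but 3 survives at r5c1, so r5c1=3.
Step 13. [r3c2∈{5}] r3c2's peers cover all but 5, so r3c2=5.
Step 14. [r4c6∈{6}] r4c6's peers cover all but 6 ⇒ r4c6=6.
Step 15. [r2c4∈{3}] only 3 remains possible at r2c4. So r2c4=3.
Step 16. [r2c6∈{5}] nothing but 5 survives at r2c6. So r2c6=5.
Step 17. [r4c4∈{1}] nothing but 1 survives at r4c4. So r4c4=1.
Step 18. [r4c2∈{4}] r4c2's peers cover all but 4. So r4c2=4.
Step 19. [r3c5∈{2}] nothing but 2 survives at r3c5. So r3c5=2.
Step 20. [r5c2∈{6}] only 6 remains possible at r5c2 ⇒ r5c2=6.
Step 21. [r5c3∈{2}] nothing but 2 survives at r5c3 ⇒ r5c3=2.
Step 22. [r1c1∈{5}] r1c1's peers cover all but 5 ⇒ r1c1=5.
Step 23. [r6c2∈{1}] nothing but 1 survives at r6c2, so r6c2=1.
Step 24. [r1c2∈{3}] r1c2 has the single candidate 3. So r1c2=3.

Answer: 5 3 4 2 6 1 / 6 2 1 3 4 5 / 1 5 6 4 2 3 / 2 4 3 1 5 6 / 3 6 2 5 1 4 / 4 1 5 6 3 2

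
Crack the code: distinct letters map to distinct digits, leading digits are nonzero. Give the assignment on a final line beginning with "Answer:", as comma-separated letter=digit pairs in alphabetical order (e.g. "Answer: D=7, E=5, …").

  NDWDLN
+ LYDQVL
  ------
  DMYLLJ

Step 1. [col 1: N + L ≡ J (mod 10)] several values work for N in column 1 (N + L ≡ J (mod 10), carry-in 0); try N=2 ⇒ N=2.
Step 2. [col 1: N + L ≡ J (mod 10)] column 1 (N + L ≡ J (mod 10), carry-in 0) doesn't pin J yet; pick J=5 and continue, so J=5.
Step 3. [col 1: N + L ≡ J (mod 10)] column 1 reads N+L+carry(0)=J with N=2, J=5; with digits 2,5 already taken and all letters distinct, the only value for L is 3, so L=3.
Step 4. [col 2: L + V ≡ L (mod 10)] from column 2 (L=3, carry-in 0, digits 2,3,5 already taken and all letters distinct): V must equal 0, so V=0.
Step 5. [col 3: D + Q ≡ L (mod 10)] column 3 (D + Q ≡ L (mod 10), carry-in 0) doesn't pin D yet; pick D=6 and continue, so D=6.
Step 6. [col 3: D + Q ≡ L (mod 10)] in column 3 we have D+Q≡L with carry-in 0; given D=6, L=3 and digits 0,2,3,5,6 already taken and all letters distinct, that pins Q to 7, so Q=7.
Step 7. [col 4: W + D ≡ Y (mod 10)] no forcing yet in column 4 (carry-in 1); Y=8 is free and consistent — try it ⇒ Y=8.
Step 8. [col 4: W + D ≡ Y (mod 10)] column 4: given D=6, Y=8, carry-in 1, and digits 0,2,3,5,6,7,8 already taken and all letters distinct, W+D≡Y (mod 10) forces W=1. So W=1.
Step 9. [col 5: D + Y ≡ M (mod 10)] from column 5 (D=6, Y=8, carry-in 0, digits 0,1,2,3,5,6,7,8 already taken and all letters distinct): M must equal 4 ⇒ M=4.

Answer: D=6, J=5, L=3, M=4, N=2, Q=7, V=0, W=1, Y=8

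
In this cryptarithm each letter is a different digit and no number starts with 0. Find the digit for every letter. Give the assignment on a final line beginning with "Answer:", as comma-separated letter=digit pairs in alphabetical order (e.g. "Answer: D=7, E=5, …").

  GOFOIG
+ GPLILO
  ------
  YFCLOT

Step 1. [col 1: G + O ≡ T (mod 10)] several values work for O in column 1 (G + O ≡ T (mod 10), carry-in 0); try O=6. So O=6.
Step 2. [col 1: G + O ≡ T (mod 10)] no forcing yet in column 1 (carry-in 0); G=3 is free and consistent — try it. So G=3.
Step 3. [col 1: G + O ≡ T (mod 10)] column 1 reads G+O+carry(0)=T with G=3, O=6; with digits 3,6 already taken and all letters distinct, the only value for T is 9, so T=9.
Step 4. [col 2: I + L ≡ O (mod 10)] column 2 (I + L ≡ O (mod 10), carry-in 0) doesn't pin L yet; pick L=1 and continue, so L=1.
Step 5. [col 2: I + L ≡ O (mod 10)] from column 2 (L=1, O=6, carry-in 0, digits 1,3,6,9 already taken and all letters distinct): I must equal 5. So I=5.
Step 6. [col 4: F + L ≡ C (mod 10)] no forcing yet in column 4 (carry-in 1); C=2 is free and consistent — try it, so C=2.
Step 7. [col 4: F + L ≡ C (mod 10)] column 4 reads F+L+carry(1)=C with L=1, C=2; with digits 1,2,3,5,6,9 already taken and all letters distinct, the only value for F is 0, so F=0.
Step 8. [col 5: O + P ≡ F (mod 10)] column 5: given O=6, F=0, carry-in 0, and digits 0,1,2,3,5,6,9 already taken and all letters distinct, O+P≡F (mod 10) forces P=4, so P=4.
Step 9. [col 6: G + G ≡ Y (mod 10)] in column 6 we have G+G≡Y with carry-in 1; given G=3 and digits 0,1,2,3,4,5,6,9 already taken and all letters distinct, that pins Y to 7. So Y=7.

Answer: C=2, F=0, G=3, I=5, L=1, O=6, P=4, T=9, Y=7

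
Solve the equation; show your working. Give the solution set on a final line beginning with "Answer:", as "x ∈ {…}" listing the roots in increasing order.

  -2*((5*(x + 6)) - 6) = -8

Step 1. [-2*((5*(x + 6)) - 6) = -8] leading coefficient -2: divide by -2, so div: (5*(x + 6)) - 6 = 4.
Step 2. [(5*(x + 6)) - 6 = 4] 6 comes off first (add 6). So sub: 5*(x + 6) = 10.
Step 3. [5*(x + 6) = 10] 5 out front; divide by 5, so div: x + 6 = 2.
Step 4. [x + 6 = 2] +6 is outermost — subtract 6 both sides, so sub: x = -4.

Answer: x ∈ {-4}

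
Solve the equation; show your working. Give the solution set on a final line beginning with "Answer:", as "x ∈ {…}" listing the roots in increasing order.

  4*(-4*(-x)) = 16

Step 1. [4*(-4*(-x)) = 16] 4 out front; divide by 4. So div: -4*(-x) = 4.
Step 2. [-4*(-x) = 4] LHS = -4·(…); ÷-4 both sides ⇒ div: -x = -1.
Step 3. [-x = -1] flip signs both sides ⇒ neg: x = 1.

Answer: x ∈ {1}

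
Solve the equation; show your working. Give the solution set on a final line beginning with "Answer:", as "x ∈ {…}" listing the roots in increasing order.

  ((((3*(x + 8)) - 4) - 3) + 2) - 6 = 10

Step 1. [((((3*(x + 8)) - 4) - 3) + 2) - 6 = 10] peel the -6: add 6 from each side, so sub: (((3*(x + 8)) - 4) - 3) + 2 = 16.
Step 2. [(((3*(x + 8)) - 4) - 3) + 2 = 16] +2 is outermost — subtract 2 both sides, so sub: ((3*(x + 8)) - 4) - 3 = 14.
Step 3. [((3*(x + 8)) - 4) - 3 = 14] peel the -3: add 3 from each side ⇒ sub: (3*(x + 8)) - 4 = 17.
Step 4. [(3*(x + 8)) - 4 = 17] the outer -4 inverts by adding 4. So sub: 3*(x + 8) = 21.
Step 5. [3*(x + 8) = 21] leading coefficient 3: divide by 3. So div: x + 8 = 7.
Step 6. [x + 8 = 7] subtract 8: x sits inside (… + 8), so sub: x = -1.

Answer: x ∈ {-1}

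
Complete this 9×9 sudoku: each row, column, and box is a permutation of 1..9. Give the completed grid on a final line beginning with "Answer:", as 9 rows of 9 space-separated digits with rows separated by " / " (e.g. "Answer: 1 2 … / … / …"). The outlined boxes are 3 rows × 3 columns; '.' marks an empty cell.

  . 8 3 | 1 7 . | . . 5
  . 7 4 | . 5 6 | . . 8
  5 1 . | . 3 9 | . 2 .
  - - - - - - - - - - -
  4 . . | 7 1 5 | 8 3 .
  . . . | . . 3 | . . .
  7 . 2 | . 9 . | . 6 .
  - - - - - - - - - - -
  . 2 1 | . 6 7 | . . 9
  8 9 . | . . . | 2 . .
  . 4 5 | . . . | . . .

Step 1. [r3c3∈{6}] nothing but 6 survives at r3c3, so r3c3=6.
Step 2. [r8c5∈{4}] nothing but 4 survives at r8c5, so r8c5=4.
Step 3. [r3c4∈{4,8}] row 3 places 8 nowhere but r3c4, so r3c4=8.
Step 4. [r5c1∈{1,6,9}] in col 1, 1 fits only at r5c1, so r5c1=1.
Step 5. [r8c9∈{1,3,6,7}] 6 has one home in row 8: r8c9 ⇒ r8c9=6.
Step 6. [r9c9∈{1,3,7}] col 9 places 3 nowhere but r9c9. So r9c9=3.
Step 7. [r2c4∈{2}] r2c4 is down to just 2, so r2c4=2.
Step 8. [r6c4∈{4}] r6c4 is down to just 4 ⇒ r6c4=4.
Step 9. [r7c8∈{4,5,8}] row 7 places 8 nowhere but r7c8, so r7c8=8.
Step 10. [r7c7∈{4,5}] 4 has one home in row 7: r7c7 ⇒ r7c7=4.
Step 11. [r8c8∈{1,5,7}] across box 9, 5 lands solely at r8c8 ⇒ r8c8=5.
Step 12. [r5c5∈{2,8}] r5c5 is the only open cell in box 5 admitting 2. So r5c5=2.
Step 13. [r3c9∈{4,7}] 4 has one home in row 3: r3c9. So r3c9=4.
Step 14. [r1c8∈{9}] r1c8's peers cover all but 9. So r1c8=9.
Step 15. [r5c7∈{5,7,9}] 9 has one home in col 7: r5c7, so r5c7=9.
Step 16. [r2c8∈{1}] only 1 remains possible at r2c8. So r2c8=1.
Step 17. [r9c7∈{1,7}] 1 has one home in box 9: r9c7 ⇒ r9c7=1.
Step 18. [r5c2∈{5,6}] in row 5, 5 fits only at r5c2, so r5c2=5.
Step 19. [r8c4∈{3}] r8c4's peers cover all but 3, so r8c4=3.
Step 20. [r9c6∈{2,8}] 2 has one home in row 9: r9c6. So r9c6=2.
Step 21. [r9c8∈{7}] r9c8 is down to just 7. So r9c8=7.
Step 22. [r8c3∈{7}] nothing but 7 survives at r8c3. So r8c3=7.
Step 23. [r7c4∈{5}] r7c4 has the single candidate 5 ⇒ r7c4=5.
Step 24. [r1c6∈{4}] r1c6 has the single candidate 4 ⇒ r1c6=4.
Step 25. [r5c4∈{6}] r5c4 is down to just 6, so r5c4=6.
Step 26. [r4c2∈{6}] nothing but 6 survives at r4c2 ⇒ r4c2=6.
Step 27. [r2c1∈{9}] nothing but 9 survives at r2c1 ⇒ r2c1=9.
Step 28. [r9c4∈{9}] nothing but 9 survives at r9c4, so r9c4=9.
Step 29. [r5c8∈{4}] r5c8's peers cover all but 4 ⇒ r5c8=4.
Step 30. [r7c1∈{3}] nothing but 3 survives at r7c1. So r7c1=3.
Step 31. [r8c6∈{1}] only 1 remains possible at r8c6 ⇒ r8c6=1.
Step 32. [r1c1∈{2}] r1c1 has the single candidate 2, so r1c1=2.
Step 33. [r6c2∈{3}] only 3 remains possible at r6c2. So r6c2=3.
Step 34. [r5c3∈{8}] nothing but 8 survives at r5c3. So r5c3=8.
Step 35. [r5c9∈{7}] r5c9 has the single candidate 7 ⇒ r5c9=7.
Step 36. [r3c7∈{7}] nothing but 7 survives at r3c7, so r3c7=7.
Step 37. [r6c6∈{8}] r6c6 has the single candidate 8. So r6c6=8.
Step 38. [r9c1∈{6}] only 6 remains possible at r9c1, so r9c1=6.
Step 39. [r1c7∈{6}] nothing but 6 survives at r1c7 ⇒ r1c7=6.
Step 40. [r6c9∈{1}] nothing but 1 survives at r6c9. So r6c9=1.
Step 41. [r9c5∈{8}] nothing but 8 survives at r9c5, so r9c5=8.
Step 42. [r2c7∈{3}] nothing but 3 survives at r2c7. So r2c7=3.
Step 43. [r4c3∈{9}] r4c3 has the single candidate 9. So r4c3=9.
Step 44. [r4c9∈{2}] r4c9 has the single candidate 2. So r4c9=2.
Step 45. [r6c7∈{5}] r6c7 is down to just 5. So r6c7=5.

Answer: 2 8 3 1 7 4 6 9 5 / 9 7 4 2 5 6 3 1 8 / 5 1 6 8 3 9 7 2 4 / 4 6 9 7 1 5 8 3 2 / 1 5 8 6 2 3 9 4 7 / 7 3 2 4 9 8 5 6 1 / 3 2 1 5 6 7 4 8 9 / 8 9 7 3 4 1 2 5 6 / 6 4 5 9 8 2 1 7 3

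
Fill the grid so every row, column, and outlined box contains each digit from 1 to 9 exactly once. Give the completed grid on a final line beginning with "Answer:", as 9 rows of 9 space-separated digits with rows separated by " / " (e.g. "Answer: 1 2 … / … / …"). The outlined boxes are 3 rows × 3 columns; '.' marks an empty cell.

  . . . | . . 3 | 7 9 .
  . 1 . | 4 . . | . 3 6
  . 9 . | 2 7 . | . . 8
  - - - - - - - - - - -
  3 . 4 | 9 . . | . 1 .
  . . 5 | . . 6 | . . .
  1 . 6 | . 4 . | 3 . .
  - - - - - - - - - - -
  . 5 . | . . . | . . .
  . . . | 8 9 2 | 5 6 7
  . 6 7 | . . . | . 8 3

Step 1. [r7c3∈{1,2,3,8,9}] col 3 places 9 nowhere but r7c3, so r7c3=9.
Step 2. [r2c7∈{2}] r2c7 is down to just 2 ⇒ r2c7=2.
Step 3. [r2c3∈{8}] r2c3 is down to just 8 ⇒ r2c3=8.
Step 4. [r2c5∈{5}] r2c5 has the single candidate 5 ⇒ r2c5=5.
Step 5. [r9c5∈{1}] r9c5 is down to just 1, so r9c5=1.
Step 6. [r8c1∈{4}] only 4 remains possible at r8c1. So r8c1=4.
Step 7. [r5c1∈{2,7,8,9}] col 1 places 9 nowhere but r5c1 ⇒ r5c1=9.
Step 8. [r1c5∈{6,8}] in row 1, 8 fits only at r1c5 ⇒ r1c5=8.
Step 9. [r5c4∈{1,3,7}] row 5 places 1 nowhere but r5c4, so r5c4=1.
Step 10. [r1c9∈{1,4,5}] row 1 places 1 nowhere but r1c9. So r1c9=1.
Step 11. [r3c7∈{4}] r3c7 is down to just 4 ⇒ r3c7=4.
Step 12. [r4c5∈{2}] nothing but 2 survives at r4c5, so r4c5=2.
Step 13. [r1c1∈{2,5,6}] 5 has one home in row 1: r1c1 ⇒ r1c1=5.
Step 14. [r7c4∈{3,6,7}] in col 4, 3 fits only at r7c4. So r7c4=3.
Step 15. [r6c4∈{5,7}] across col 4, 7 lands solely at r6c4, so r6c4=7.
Step 16. [r4c9∈{5}] r4c9 is down to just 5. So r4c9=5.
Step 17. [r6c8∈{2}] only 2 remains possible at r6c8, so r6c8=2.
Step 18. [r5c2∈{2,7,8}] across row 5, 2 lands solely at r5c2. So r5c2=2.
Step 19. [r7c8∈{4}] r7c8's peers cover all but 4, so r7c8=4.
Step 20. [r4c6∈{8}] nothing but 8 survives at r4c6 ⇒ r4c6=8.
Step 21. [r9c4∈{5}] r9c4 has the single candidate 5 ⇒ r9c4=5.
Step 22. [r8c2∈{3}] r8c2 has the single candidate 3, so r8c2=3.
Step 23. [r9c1∈{2}] only 2 remains possible at r9c1. So r9c1=2.
Step 24. [r7c5∈{6}] r7c5 has the single candidate 6. So r7c5=6.
Step 25. [r3c1∈{6}] only 6 remains possible at r3c1, so r3c1=6.
Step 26. [r6c9∈{9}] r6c9 has the single candidate 9. So r6c9=9.
Step 27. [r9c7∈{9}] r9c7 is down to just 9, so r9c7=9.
Step 28. [r1c4∈{6}] only 6 remains possible at r1c4, so r1c4=6.
Step 29. [r3c6∈{1}] r3c6 has the single candidate 1, so r3c6=1.
Step 30. [r1c2∈{4}] nothing but 4 survives at r1c2. So r1c2=4.
Step 31. [r2c6∈{9}] r2c6 has the single candidate 9. So r2c6=9.
Step 32. [r5c9∈{4}] nothing but 4 survives at r5c9, so r5c9=4.
Step 33. [r7c9∈{2}] r7c9 is down to just 2, so r7c9=2.
Step 34. [r8c3∈{1}] r8c3 is down to just 1, so r8c3=1.
Step 35. [r5c8∈{7}] r5c8's peers cover all but 7, so r5c8=7.
Step 36. [r7c1∈{8}] r7c1 has the single candidate 8, so r7c1=8.
Step 37. [r7c7∈{1}] only 1 remains possible at r7c7. So r7c7=1.
Step 38. [r1c3∈{2}] nothing but 2 survives at r1c3 ⇒ r1c3=2.
Step 39. [r3c8∈{5}] r3c8 has the single candidate 5 ⇒ r3c8=5.
Step 40. [r4c2∈{7}] only 7 remains possible at r4c2. So r4c2=7.
Step 41. [r4c7∈{6}] r4c7 is down to just 6. So r4c7=6.
Step 42. [r3c3∈{3}] nothing but 3 survives at r3c3. So r3c3=3.
Step 43. [r6c2∈{8}] nothing but 8 survives at r6c2. So r6c2=8.
Step 44. [r2c1∈{7}] r2c1 has the single candidate 7. So r2c1=7.
Step 45. [r7c6∈{7}] only 7 remains possible at r7c6 ⇒ r7c6=7.
Step 46. [r5c7∈{8}] nothing but 8 survives at r5c7, so r5c7=8.
Step 47. [r5c5∈{3}] r5c5 has the single candidate 3, so r5c5=3.
Step 48. [r9c6∈{4}] nothing but 4 survives at r9c6, so r9c6=4.
Step 49. [r6c6∈{5}] only 5 remains possible at r6c6 ⇒ r6c6=5.

Answer: 5 4 2 6 8 3 7 9 1 / 7 1 8 4 5 9 2 3 6 / 6 9 3 2 7 1 4 5 8 / 3 7 4 9 2 8 6 1 5 / 9 2 5 1 3 6 8 7 4 / 1 8 6 7 4 5 3 2 9 / 8 5 9 3 6 7 1 4 2 / 4 3 1 8 9 2 5 6 7 / 2 6 7 5 1 4 9 8 3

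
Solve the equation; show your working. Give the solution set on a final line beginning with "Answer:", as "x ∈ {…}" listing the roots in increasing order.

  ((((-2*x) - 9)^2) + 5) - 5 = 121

Step 1. [((((-2*x) - 9)^2) + 5) - 5 = 121] peel the -5: add 5 from each side. So sub: (((-2*x) - 9)^2) + 5 = 126.
Step 2. [(((-2*x) - 9)^2) + 5 = 126] 5 comes off first (subtract 5). So sub: ((-2*x) - 9)^2 = 121.
Step 3. [((-2*x) - 9)^2 = 121] 121 ≥ 0, LHS is (·)² — take ±√ ⇒ sqrt: (-2*x) - 9 = 11 or -11.
Step 4. [(-2*x) - 9 = 11 or -11] the outer -9 inverts by adding 9 ⇒ sub: -2*x = 20 or -2.
Step 5. [-2*x = 20 or -2] leading coefficient -2: divide by -2. So div: x = -10 or 1.

Answer: x ∈ {-10, 1}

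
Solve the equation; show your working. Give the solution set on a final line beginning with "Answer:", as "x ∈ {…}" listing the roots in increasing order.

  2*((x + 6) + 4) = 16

Step 1. [2*((x + 6) + 4) = 16] 2 out front; divide by 2. So div: (x + 6) + 4 = 8.
Step 2. [(x + 6) + 4 = 8] peel the +4: subtract 4 from each side, so sub: x + 6 = 4.
Step 3. [x + 6 = 4] subtract 6: x sits inside (… + 6) ⇒ sub: x = -2.

Answer: x ∈ {-2}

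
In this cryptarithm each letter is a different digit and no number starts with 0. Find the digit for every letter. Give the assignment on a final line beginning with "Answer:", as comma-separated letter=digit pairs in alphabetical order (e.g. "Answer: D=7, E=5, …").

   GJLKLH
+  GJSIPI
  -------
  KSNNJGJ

Step 1. [col 1: H + I ≡ J (mod 10)] no forcing yet in column 1 (carry-in 0); J=6 is free and consistent — try it, so J=6.
Step 2. [col 1: H + I ≡ J (mod 10)] no forcing yet in column 1 (carry-in 0); H=2 is free and consistent — try it. So H=2.
Step 3. [col 1: H + I ≡ J (mod 10)] column 1: given H=2, J=6, carry-in 0, and digits 2,6 already taken and all letters distinct, H+I≡J (mod 10) forces I=4 ⇒ I=4.
Step 4. [K] adding two 6-digit numbers gives at most 6+1 digits, and here it does — K is that final carry and must be 1, so K=1.
Step 5. [col 2: L + P ≡ G (mod 10)] P=9 is one option consistent with column 2 (L + P ≡ G (mod 10), carry-in 0) — take it, so P=9.
Step 6. [col 2: L + P ≡ G (mod 10)] column 2: given P=9, carry-in 0, and digits 1,2,4,6,9 already taken and all letters distinct, L+P≡G (mod 10) forces L=8, so L=8.
Step 7. [col 2: L + P ≡ G (mod 10)] column 2: given L=8, P=9, carry-in 0, and digits 1,2,4,6,8,9 already taken and all letters distinct, L+P≡G (mod 10) forces G=7 ⇒ G=7.
Step 8. [col 4: L + S ≡ N (mod 10)] column 4 reads L+S+carry(0)=N with L=8; with digits 1,2,4,6,7,8,9 already taken and all letters distinct, the only value for N is 3, so N=3.
Step 9. [col 4: L + S ≡ N (mod 10)] column 4 reads L+S+carry(0)=N with L=8, N=3; with digits 1,2,3,4,6,7,8,9 already taken and all letters distinct, the only value for S is 5. So S=5.

Answer: G=7, H=2, I=4, J=6, K=1, L=8, N=3, P=9, S=5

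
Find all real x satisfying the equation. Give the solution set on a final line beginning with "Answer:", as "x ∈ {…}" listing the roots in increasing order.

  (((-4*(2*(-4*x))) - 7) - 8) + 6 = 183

Step 1. [(((-4*(2*(-4*x))) - 7) - 8) + 6 = 183] the outer +6 inverts by subtracting 6. So sub: ((-4*(2*(-4*x))) - 7) - 8 = 177.
Step 2. [((-4*(2*(-4*x))) - 7) - 8 = 177] peel the -8: add 8 from each side. So sub: (-4*(2*(-4*x))) - 7 = 185.
Step 3. [(-4*(2*(-4*x))) - 7 = 185] peel the -7: add 7 from each side. So sub: -4*(2*(-4*x)) = 192.
Step 4. [-4*(2*(-4*x)) = 192] leading coefficient -4: divide by -4, so div: 2*(-4*x) = -48.
Step 5. [2*(-4*x) = -48] 2 out front; divide by 2, so div: -4*x = -24.
Step 6. [-4*x = -24] LHS = -4·(…); ÷-4 both sides ⇒ div: x = 6.

Answer: x ∈ {6}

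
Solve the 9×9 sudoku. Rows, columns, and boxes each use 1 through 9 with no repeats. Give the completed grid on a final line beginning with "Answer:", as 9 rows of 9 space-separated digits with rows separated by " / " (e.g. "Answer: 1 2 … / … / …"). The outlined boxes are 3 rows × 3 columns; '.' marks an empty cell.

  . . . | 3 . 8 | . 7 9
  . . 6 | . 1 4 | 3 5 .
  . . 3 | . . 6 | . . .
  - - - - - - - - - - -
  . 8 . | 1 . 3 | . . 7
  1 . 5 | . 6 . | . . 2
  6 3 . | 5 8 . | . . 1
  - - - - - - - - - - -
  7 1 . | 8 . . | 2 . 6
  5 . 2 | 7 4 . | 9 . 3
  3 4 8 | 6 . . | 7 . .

Step 1. [r6c7∈{4}] r6c7's peers cover all but 4, so r6c7=4.
Step 2. [r3c8∈{1,2,4,8}] 2 has one home in col 8: r3c8 ⇒ r3c8=2.
Step 3. [r3c4∈{9}] r3c4 has the single candidate 9. So r3c4=9.
Step 4. [r4c1∈{2,4,9}] across box 4, 2 lands solely at r4c1, so r4c1=2.
Step 5. [r4c5∈{9}] r4c5 is down to just 9, so r4c5=9.
Step 6. [r2c2∈{2,7,9}] row 2 places 7 nowhere but r2c2. So r2c2=7.
Step 7. [r9c6∈{1,2,5,9}] 9 has one home in row 9: r9c6 ⇒ r9c6=9.
Step 8. [r2c9∈{8}] r2c9 is down to just 8. So r2c9=8.
Step 9. [r3c2∈{5}] r3c2 is down to just 5. So r3c2=5.
Step 10. [r1c5∈{2,5}] across row 1, 5 lands solely at r1c5, so r1c5=5.
Step 11. [r5c8∈{3,8,9}] across row 5, 3 lands solely at r5c8 ⇒ r5c8=3.
Step 12. [r1c7∈{1,6}] in row 1, 6 fits only at r1c7. So r1c7=6.
Step 13. [r1c1∈{4}] r1c1's peers cover all but 4 ⇒ r1c1=4.
Step 14. [r6c3∈{7,9}] col 3 places 7 nowhere but r6c3, so r6c3=7.
Step 15. [r9c8∈{1}] r9c8's peers cover all but 1, so r9c8=1.
Step 16. [r6c8∈{9}] r6c8's peers cover all but 9. So r6c8=9.
Step 17. [r4c8∈{6}] r4c8 has the single candidate 6, so r4c8=6.
Step 18. [r7c5∈{3}] r7c5 has the single candidate 3, so r7c5=3.
Step 19. [r9c9∈{5}] r9c9's peers cover all but 5. So r9c9=5.
Step 20. [r3c9∈{4}] only 4 remains possible at r3c9. So r3c9=4.
Step 21. [r8c8∈{8}] r8c8 has the single candidate 8. So r8c8=8.
Step 22. [r7c3∈{9}] only 9 remains possible at r7c3 ⇒ r7c3=9.
Step 23. [r8c6∈{1}] nothing but 1 survives at r8c6, so r8c6=1.
Step 24. [r2c4∈{2}] nothing but 2 survives at r2c4, so r2c4=2.
Step 25. [r6c6∈{2}] r6c6's peers cover all but 2 ⇒ r6c6=2.
Step 26. [r3c1∈{8}] r3c1 has the single candidate 8, so r3c1=8.
Step 27. [r5c4∈{4}] r5c4's peers cover all but 4. So r5c4=4.
Step 28. [r3c5∈{7}] r3c5's peers cover all but 7. So r3c5=7.
Step 29. [r7c6∈{5}] r7c6 is down to just 5 ⇒ r7c6=5.
Step 30. [r9c5∈{2}] nothing but 2 survives at r9c5. So r9c5=2.
Step 31. [r5c7∈{8}] r5c7's peers cover all but 8 ⇒ r5c7=8.
Step 32. [r2c1∈{9}] r2c1's peers cover all but 9. So r2c1=9.
Step 33. [r5c2∈{9}] r5c2 has the single candidate 9. So r5c2=9.
Step 34. [r1c3∈{1}] r1c3 is down to just 1 ⇒ r1c3=1.
Step 35. [r8c2∈{6}] r8c2's peers cover all but 6, so r8c2=6.
Step 36. [r4c7∈{5}] r4c7's peers cover all but 5, so r4c7=5.
Step 37. [r1c2∈{2}] r1c2 has the single candidate 2, so r1c2=2.
Step 38. [r3c7∈{1}] nothing but 1 survives at r3c7, so r3c7=1.
Step 39. [r4c3∈{4}] only 4 remains possible at r4c3. So r4c3=4.
Step 40. [r5c6∈{7}] r5c6's peers cover all but 7. So r5c6=7.
Step 41. [r7c8∈{4}] only 4 remains possible at r7c8 ⇒ r7c8=4.

Answer: 4 2 1 3 5 8 6 7 9 / 9 7 6 2 1 4 3 5 8 / 8 5 3 9 7 6 1 2 4 / 2 8 4 1 9 3 5 6 7 / 1 9 5 4 6 7 8 3 2 / 6 3 7 5 8 2 4 9 1 / 7 1 9 8 3 5 2 4 6 / 5 6 2 7 4 1 9 8 3 / 3 4 8 6 2 9 7 1 5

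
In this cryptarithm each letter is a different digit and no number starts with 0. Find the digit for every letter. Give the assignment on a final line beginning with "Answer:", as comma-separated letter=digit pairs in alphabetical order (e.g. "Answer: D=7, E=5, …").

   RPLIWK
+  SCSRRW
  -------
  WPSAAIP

Step 1. [col 1: K + W ≡ P (mod 10)] P=4 is one option consistent with column 1 (K + W ≡ P (mod 10), carry-in 0) — take it, so P=4.
Step 2. [col 1: K + W ≡ P (mod 10)] column 1 (K + W ≡ P (mod 10), carry-in 0) doesn't pin W yet; pick W=1 and continue, so W=1.
Step 3. [col 1: K + W ≡ P (mod 10)] in column 1 we have K+W≡P with carry-in 0; given W=1, P=4 and digits 1,4 already taken and all letters distinct, that pins K to 3 ⇒ K=3.
Step 4. [col 2: W + R ≡ I (mod 10)] no forcing yet in column 2 (carry-in 0); R=8 is free and consistent — try it, so R=8.
Step 5. [col 2: W + R ≡ I (mod 10)] from column 2 (W=1, R=8, carry-in 0, digits 1,3,4,8 already taken and all letters distinct): I must equal 9, so I=9.
Step 6. [col 3: I + R ≡ A (mod 10)] column 3 reads I+R+carry(0)=A with I=9, R=8; with digits 1,3,4,8,9 already taken and all letters distinct, the only value for A is 7 ⇒ A=7.
Step 7. [col 4: L + S ≡ A (mod 10)] L=0 is one option consistent with column 4 (L + S ≡ A (mod 10), carry-in 1) — take it. So L=0.
Step 8. [col 4: L + S ≡ A (mod 10)] column 4 reads L+S+carry(1)=A with L=0, A=7; with digits 0,1,3,4,7,8,9 already taken and all letters distinct, the only value for S is 6. So S=6.
Step 9. [col 5: P + C ≡ S (mod 10)] column 5 reads P+C+carry(0)=S with P=4, S=6; with digits 0,1,3,4,6,7,8,9 already taken and all letters distinct, the only value for C is 2. So C=2.

Answer: A=7, C=2, I=9, K=3, L=0, P=4, R=8, S=6, W=1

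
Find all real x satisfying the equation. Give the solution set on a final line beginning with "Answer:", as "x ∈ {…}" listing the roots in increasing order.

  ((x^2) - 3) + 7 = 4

Step 1. [((x^2) - 3) + 7 = 4] the outer +7 inverts by subtracting 7, so sub: (x^2) - 3 = -3.
Step 2. [(x^2) - 3 = -3] 3 comes off first (add 3) ⇒ sub: x^2 = 0.
Step 3. [x^2 = 0] LHS squared, RHS 0 ≥ 0: apply √ (±). So sqrt: x = 0.

Answer: x ∈ {0}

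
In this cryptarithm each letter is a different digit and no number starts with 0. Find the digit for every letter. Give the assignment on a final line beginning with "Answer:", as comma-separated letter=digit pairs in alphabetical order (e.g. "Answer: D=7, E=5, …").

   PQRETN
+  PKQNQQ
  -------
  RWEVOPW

Step 1. [col 1: N + Q ≡ W (mod 10)] column 1 (N + Q ≡ W (mod 10), carry-in 0) doesn't pin Q yet; pick Q=5 and continue. So Q=5.
Step 2. [R] adding two 6-digit numbers gives at most 6+1 digits, and here it does — R is that final carry and must be 1. So R=1.
Step 3. [col 1: N + Q ≡ W (mod 10)] column 1 (N + Q ≡ W (mod 10), carry-in 0) doesn't pin W yet; pick W=3 and continue, so W=3.
Step 4. [col 1: N + Q ≡ W (mod 10)] column 1 reads N+Q+carry(0)=W with Q=5, W=3; with digits 1,3,5 already taken and all letters distinct, the only value for N is 8. So N=8.
Step 5. [col 2: T + Q ≡ P (mod 10)] T=0 is one option consistent with column 2 (T + Q ≡ P (mod 10), carry-in 1) — take it. So T=0.
Step 6. [col 2: T + Q ≡ P (mod 10)] column 2: given T=0, Q=5, carry-in 1, and digits 0,1,3,5,8 already taken and all letters distinct, T+Q≡P (mod 10) forces P=6, so P=6.
Step 7. [col 3: E + N ≡ O (mod 10)] E=4 is one option consistent with column 3 (E + N ≡ O (mod 10), carry-in 0) — take it. So E=4.
Step 8. [col 3: E + N ≡ O (mod 10)] from column 3 (E=4, N=8, carry-in 0, digits 0,1,3,4,5,6,8 already taken and all letters distinct): O must equal 2. So O=2.
Step 9. [col 4: R + Q ≡ V (mod 10)] column 4: given R=1, Q=5, carry-in 1, and digits 0,1,2,3,4,5,6,8 already taken and all letters distinct, R+Q≡V (mod 10) forces V=7 ⇒ V=7.
Step 10. [col 5: Q + K ≡ E (mod 10)] from column 5 (Q=5, E=4, carry-in 0, digits 0,1,2,3,4,5,6,7,8 already taken and all letters distinct): K must equal 9. So K=9.

Answer: E=4, K=9, N=8, O=2, P=6, Q=5, R=1, T=0, V=7, W=3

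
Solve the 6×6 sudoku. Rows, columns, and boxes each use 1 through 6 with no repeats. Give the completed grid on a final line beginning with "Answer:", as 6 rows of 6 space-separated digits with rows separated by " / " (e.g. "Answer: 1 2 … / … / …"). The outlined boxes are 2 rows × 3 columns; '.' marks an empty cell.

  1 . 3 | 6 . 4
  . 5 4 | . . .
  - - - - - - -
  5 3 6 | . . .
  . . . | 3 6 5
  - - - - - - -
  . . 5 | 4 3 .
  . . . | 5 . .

Step 1. [r1c2∈{2}] r1c2's peers cover all but 2, so r1c2=2.
Step 2. [r6c1∈{2,3,4,6}] in row 6, 3 fits only at r6c1, so r6c1=3.
Step 3. [r6c2∈{1,4,6}] r6c2 is the only open cell in row 6 admitting 4 ⇒ r6c2=4.
Step 4. [r5c2∈{1,6}] 6 has one home in col 2: r5c2 ⇒ r5c2=6.
Step 5. [r5c6∈{1,2}] r5c6 is the only open cell in row 5 admitting 1. So r5c6=1.
Step 6. [r3c6∈{2}] nothing but 2 survives at r3c6 ⇒ r3c6=2.
Step 7. [r3c4∈{1}] nothing but 1 survives at r3c4, so r3c4=1.
Step 8. [r5c1∈{2}] nothing but 2 survives at r5c1 ⇒ r5c1=2.
Step 9. [r4c3∈{1,2}] in row 4, 2 fits only at r4c3 ⇒ r4c3=2.
Step 10. [r6c5∈{2}] r6c5 has the single candidate 2 ⇒ r6c5=2.
Step 11. [r3c5∈{4}] r3c5's peers cover all but 4. So r3c5=4.
Step 12. [r6c6∈{6}] r6c6's peers cover all but 6. So r6c6=6.
Step 13. [r4c1∈{4}] r4c1 has the single candidate 4. So r4c1=4.
Step 14. [r6c3∈{1}] only 1 remains possible at r6c3. So r6c3=1.
Step 15. [r2c5∈{1}] nothing but 1 survives at r2c5. So r2c5=1.
Step 16. [r4c2∈{1}] r4c2 is down to just 1 ⇒ r4c2=1.
Step 17. [r2c6∈{3}] r2c6 is down to just 3. So r2c6=3.
Step 18. [r1c5∈{5}] r1c5 is down to just 5, so r1c5=5.
Step 19. [r2c4∈{2}] r2c4 is down to just 2 ⇒ r2c4=2.
Step 20. [r2c1∈{6}] r2c1 has the single candidate 6. So r2c1=6.

Answer: 1 2 3 6 5 4 / 6 5 4 2 1 3 / 5 3 6 1 4 2 / 4 1 2 3 6 5 / 2 6 5 4 3 1 / 3 4 1 5 2 6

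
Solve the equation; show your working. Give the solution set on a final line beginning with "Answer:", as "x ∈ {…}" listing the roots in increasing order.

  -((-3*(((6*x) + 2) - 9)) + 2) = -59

Step 1. [-((-3*(((6*x) + 2) - 9)) + 2) = -59] LHS negated; negate both sides. So neg: (-3*(((6*x) + 2) - 9)) + 2 = 59.
Step 2. [(-3*(((6*x) + 2) - 9)) + 2 = 59] +2 is outermost — subtract 2 both sides. So sub: -3*(((6*x) + 2) - 9) = 57.
Step 3. [-3*(((6*x) + 2) - 9) = 57] -3·(inner) — divide through by -3. So div: ((6*x) + 2) - 9 = -19.
Step 4. [((6*x) + 2) - 9 = -19] add 9: x sits inside (… - 9). So sub: (6*x) + 2 = -10.
Step 5. [(6*x) + 2 = -10] +2 is outermost — subtract 2 both sides. So sub: 6*x = -12.
Step 6. [6*x = -12] 6·(inner) — divide through by 6 ⇒ div: x = -2.

Answer: x ∈ {-2}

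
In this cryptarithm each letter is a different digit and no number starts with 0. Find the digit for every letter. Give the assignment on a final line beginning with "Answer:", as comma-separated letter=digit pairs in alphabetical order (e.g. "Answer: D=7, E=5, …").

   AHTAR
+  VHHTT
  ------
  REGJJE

Step 1. [col 1: R + T ≡ E (mod 10)] several values work for T in column 1 (R + T ≡ E (mod 10), carry-in 0); try T=2. So T=2.
Step 2. [col 1: R + T ≡ E (mod 10)] R=1 is one option consistent with column 1 (R + T ≡ E (mod 10), carry-in 0) — take it ⇒ R=1.
Step 3. [col 1: R + T ≡ E (mod 10)] from column 1 (R=1, T=2, carry-in 0, digits 1,2 already taken and all letters distinct): E must equal 3, so E=3.
Step 4. [col 2: A + T ≡ J (mod 10)] no forcing yet in column 2 (carry-in 0); A=8 is free and consistent — try it, so A=8.
Step 5. [col 2: A + T ≡ J (mod 10)] in column 2 we have A+T≡J with carry-in 0; given A=8, T=2 and digits 1,2,3,8 already taken and all letters distinct, that pins J to 0. So J=0.
Step 6. [col 3: T + H ≡ J (mod 10)] in column 3 we have T+H≡J with carry-in 1; given T=2, J=0 and digits 0,1,2,3,8 already taken and all letters distinct, that pins H to 7, so H=7.
Step 7. [col 4: H + H ≡ G (mod 10)] from column 4 (H=7, carry-in 1, digits 0,1,2,3,7,8 already taken and all letters distinct): G must equal 5. So G=5.
Step 8. [col 5: A + V ≡ E (mod 10)] from column 5 (A=8, E=3, carry-in 1, digits 0,1,2,3,5,7,8 already taken and all letters distinct): V must equal 4, so V=4.

Answer: A=8, E=3, G=5, H=7, J=0, R=1, T=2, V=4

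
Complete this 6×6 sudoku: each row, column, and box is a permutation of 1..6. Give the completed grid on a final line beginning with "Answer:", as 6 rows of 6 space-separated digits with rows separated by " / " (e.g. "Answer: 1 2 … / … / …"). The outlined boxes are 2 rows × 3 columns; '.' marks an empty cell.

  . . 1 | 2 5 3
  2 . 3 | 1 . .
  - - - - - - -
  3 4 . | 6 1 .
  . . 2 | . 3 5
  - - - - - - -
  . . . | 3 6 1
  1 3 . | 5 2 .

Step 1. [r1c2∈{6}] only 6 remains possible at r1c2. So r1c2=6.
Step 2. [r5c1∈{4,5}] 5 has one home in col 1: r5c1. So r5c1=5.
Step 3. [r6c6∈{4}] r6c6 has the single candidate 4 ⇒ r6c6=4.
Step 4. [r4c1∈{6}] only 6 remains possible at r4c1, so r4c1=6.
Step 5. [r2c6∈{6}] nothing but 6 survives at r2c6, so r2c6=6.
Step 6. [r5c3∈{4}] r5c3 is down to just 4. So r5c3=4.
Step 7. [r5c2∈{2}] only 2 remains possible at r5c2 ⇒ r5c2=2.
Step 8. [r3c6∈{2}] nothing but 2 survives at r3c6. So r3c6=2.
Step 9. [r3c3∈{5}] r3c3's peers cover all but 5. So r3c3=5.
Step 10. [r2c5∈{4}] r2c5's peers cover all but 4 ⇒ r2c5=4.
Step 11. [r1c1∈{4}] only 4 remains possible at r1c1. So r1c1=4.
Step 12. [r4c2∈{1}] r4c2's peers cover all but 1. So r4c2=1.
Step 13. [r2c2∈{5}] r2c2 is down to just 5 ⇒ r2c2=5.
Step 14. [r6c3∈{6}] only 6 remains possible at r6c3, so r6c3=6.
Step 15. [r4c4∈{4}] r4c4 has the single candidate 4. So r4c4=4.

Answer: 4 6 1 2 5 3 / 2 5 3 1 4 6 / 3 4 5 6 1 2 / 6 1 2 4 3 5 / 5 2 4 3 6 1 / 1 3 6 5 2 4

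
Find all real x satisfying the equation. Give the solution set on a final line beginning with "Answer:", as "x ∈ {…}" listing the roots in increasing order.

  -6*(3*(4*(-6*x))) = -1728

Step 1. [-6*(3*(4*(-6*x))) = -1728] divide by the outer -6, so div: 3*(4*(-6*x)) = 288.
Step 2. [3*(4*(-6*x)) = 288] divide by the outer 3 ⇒ div: 4*(-6*x) = 96.
Step 3. [4*(-6*x) = 96] divide by the outer 4 ⇒ div: -6*x = 24.
Step 4. [-6*x = 24] -6 out front; divide by -6. So div: x = -4.

Answer: x ∈ {-4}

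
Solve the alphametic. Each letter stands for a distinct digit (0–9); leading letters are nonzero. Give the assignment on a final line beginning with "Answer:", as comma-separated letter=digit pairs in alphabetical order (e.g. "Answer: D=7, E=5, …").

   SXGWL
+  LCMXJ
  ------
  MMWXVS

Step 1. [col 1: L + J ≡ S (mod 10)] no forcing yet in column 1 (carry-in 0); J=6 is free and consistent — try it, so J=6.
Step 2. [M] the sum has 6 digits but both addends have 5; that extra leading digit M is the final carry, namely 1. So M=1.
Step 3. [col 1: L + J ≡ S (mod 10)] column 1 (L + J ≡ S (mod 10), carry-in 0) doesn't pin L yet; pick L=2 and continue ⇒ L=2.
Step 4. [col 1: L + J ≡ S (mod 10)] column 1 reads L+J+carry(0)=S with L=2, J=6; with digits 1,2,6 already taken and all letters distinct, the only value for S is 8, so S=8.
Step 5. [col 2: W + X ≡ V (mod 10)] no forcing yet in column 2 (carry-in 0); X=9 is free and consistent — try it. So X=9.
Step 6. [col 2: W + X ≡ V (mod 10)] no forcing yet in column 2 (carry-in 0); W=4 is free and consistent — try it, so W=4.
Step 7. [col 2: W + X ≡ V (mod 10)] in column 2 we have W+X≡V with carry-in 0; given W=4, X=9 and digits 1,2,4,6,8,9 already taken and all letters distinct, that pins V to 3 ⇒ V=3.
Step 8. [col 3: G + M ≡ X (mod 10)] from column 3 (M=1, X=9, carry-in 1, digits 1,2,3,4,6,8,9 already taken and all letters distinct): G must equal 7. So G=7.
Step 9. [col 4: X + C ≡ W (mod 10)] in column 4 we have X+C≡W with carry-in 0; given X=9, W=4 and digits 1,2,3,4,6,7,8,9 already taken and all letters distinct, that pins C to 5 ⇒ C=5.

Answer: C=5, G=7, J=6, L=2, M=1, S=8, V=3, W=4, X=9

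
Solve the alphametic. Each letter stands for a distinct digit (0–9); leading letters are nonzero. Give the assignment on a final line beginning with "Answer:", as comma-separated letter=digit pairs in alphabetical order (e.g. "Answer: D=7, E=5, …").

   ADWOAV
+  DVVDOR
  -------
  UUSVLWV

Step 1. [U] the sum has 7 digits but both addends have 6; that extra leading digit U is the final carry, namely 1. So U=1.
Step 2. [col 1: V + R ≡ V (mod 10)] from column 1 (nothing yet, carry-in 0, digits 1 already taken and all letters distinct): R must equal 0. So R=0.
Step 3. [col 1: V + R ≡ V (mod 10)] several values work for V in column 1 (V + R ≡ V (mod 10), carry-in 0); try V=4. So V=4.
Step 4. [col 2: A + O ≡ W (mod 10)] several values work for A in column 2 (A + O ≡ W (mod 10), carry-in 0); try A=2. So A=2.
Step 5. [col 2: A + O ≡ W (mod 10)] no forcing yet in column 2 (carry-in 0); O=7 is free and consistent — try it ⇒ O=7.
Step 6. [col 2: A + O ≡ W (mod 10)] column 2 reads A+O+carry(0)=W with A=2, O=7; with digits 0,1,2,4,7 already taken and all letters distinct, the only value for W is 9, so W=9.
Step 7. [col 3: O + D ≡ L (mod 10)] column 3 (O + D ≡ L (mod 10), carry-in 0) doesn't pin L yet; pick L=5 and continue ⇒ L=5.
Step 8. [col 3: O + D ≡ L (mod 10)] from column 3 (O=7, L=5, carry-in 0, digits 0,1,2,4,5,7,9 already taken and all letters distinct): D must equal 8 ⇒ D=8.
Step 9. [col 5: D + V ≡ S (mod 10)] column 5 reads D+V+carry(1)=S with D=8, V=4; with digits 0,1,2,4,5,7,8,9 already taken and all letters distinct, the only value for S is 3. So S=3.

Answer: A=2, D=8, L=5, O=7, R=0, S=3, U=1, V=4, W=9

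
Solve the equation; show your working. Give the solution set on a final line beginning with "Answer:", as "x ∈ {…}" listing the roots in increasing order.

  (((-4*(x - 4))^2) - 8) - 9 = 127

Step 1. [(((-4*(x - 4))^2) - 8) - 9 = 127] peel the -9: add 9 from each side ⇒ sub: ((-4*(x - 4))^2) - 8 = 136.
Step 2. [((-4*(x - 4))^2) - 8 = 136] peel the -8: add 8 from each side, so sub: (-4*(x - 4))^2 = 144.
Step 3. [(-4*(x - 4))^2 = 144] 144 ≥ 0, LHS is (·)² — take ±√ ⇒ sqrt: -4*(x - 4) = 12 or -12.
Step 4. [-4*(x - 4) = 12 or -12] -4 out front; divide by -4 ⇒ div: x - 4 = -3 or 3.
Step 5. [x - 4 = -3 or 3] add 4: x sits inside (… - 4). So sub: x = 1 or 7.

Answer: x ∈ {1, 7}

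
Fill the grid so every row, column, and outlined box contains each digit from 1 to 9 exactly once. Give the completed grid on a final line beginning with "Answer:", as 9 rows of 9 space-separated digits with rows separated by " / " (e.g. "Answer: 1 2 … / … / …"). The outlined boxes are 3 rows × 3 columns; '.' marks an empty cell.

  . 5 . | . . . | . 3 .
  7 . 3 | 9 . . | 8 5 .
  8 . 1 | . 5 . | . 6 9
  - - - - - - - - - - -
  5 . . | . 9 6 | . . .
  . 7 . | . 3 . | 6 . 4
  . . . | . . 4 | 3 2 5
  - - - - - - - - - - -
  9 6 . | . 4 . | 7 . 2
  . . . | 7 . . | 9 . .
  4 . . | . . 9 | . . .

Step 1. [r4c7∈{1}] r4c7's peers cover all but 1. So r4c7=1.
Step 2. [r2c5∈{1,2,6}] across row 2, 6 lands solely at r2c5. So r2c5=6.
Step 3. [r8c1∈{1,2,3}] col 1 places 3 nowhere but r8c1, so r8c1=3.
Step 4. [r9c4∈{1,2,3,5,6,8}] across col 4, 6 lands solely at r9c4, so r9c4=6.
Step 5. [r1c3∈{2,4,6,9}] row 1 places 9 nowhere but r1c3 ⇒ r1c3=9.
Step 6. [r3c6∈{2,3,7}] r3c6 is the only open cell in row 3 admitting 7, so r3c6=7.
Step 7. [r7c6∈{1,3,5,8}] in col 6, 3 fits only at r7c6 ⇒ r7c6=3.
Step 8. [r2c9∈{1}] r2c9's peers cover all but 1, so r2c9=1.
Step 9. [r2c6∈{2}] nothing but 2 survives at r2c6. So r2c6=2.
Step 10. [r4c3∈{2,4,8}] in col 3, 4 fits only at r4c3 ⇒ r4c3=4.
Step 11. [r9c3∈{2,5,7,8}] r9c3 is the only open cell in row 9 admitting 7, so r9c3=7.
Step 12. [r6c2∈{1,8,9}] 9 has one home in row 6: r6c2, so r6c2=9.
Step 13. [r4c8∈{7,8}] across col 8, 7 lands solely at r4c8 ⇒ r4c8=7.
Step 14. [r4c9∈{8}] nothing but 8 survives at r4c9. So r4c9=8.
Step 15. [r6c5∈{1,7,8}] row 6 places 7 nowhere but r6c5, so r6c5=7.
Step 16. [r8c8∈{1,4,8}] r8c8 is the only open cell in row 8 admitting 4, so r8c8=4.
Step 17. [r6c3∈{6,8}] in col 3, 6 fits only at r6c3, so r6c3=6.
Step 18. [r6c4∈{1,8}] 8 has one home in row 6: r6c4 ⇒ r6c4=8.
Step 19. [r5c3∈{2,8}] r5c3 is the only open cell in row 5 admitting 8 ⇒ r5c3=8.
Step 20. [r8c3∈{2,5}] across col 3, 2 lands solely at r8c3 ⇒ r8c3=2.
Step 21. [r8c6∈{1,5,8}] in row 8, 5 fits only at r8c6, so r8c6=5.
Step 22. [r7c4∈{1}] r7c4's peers cover all but 1, so r7c4=1.
Step 23. [r8c5∈{8}] r8c5 has the single candidate 8, so r8c5=8.
Step 24. [r1c4∈{4}] r1c4's peers cover all but 4. So r1c4=4.
Step 25. [r9c2∈{1,8}] across col 2, 8 lands solely at r9c2. So r9c2=8.
Step 26. [r1c7∈{2}] r1c7's peers cover all but 2. So r1c7=2.
Step 27. [r5c1∈{1,2}] col 1 places 2 nowhere but r5c1. So r5c1=2.
Step 28. [r3c7∈{4}] only 4 remains possible at r3c7, so r3c7=4.
Step 29. [r1c5∈{1}] r1c5 has the single candidate 1. So r1c5=1.
Step 30. [r8c2∈{1}] only 1 remains possible at r8c2, so r8c2=1.
Step 31. [r5c6∈{1}] nothing but 1 survives at r5c6. So r5c6=1.
Step 32. [r4c2∈{3}] r4c2 has the single candidate 3, so r4c2=3.
Step 33. [r9c9∈{3}] only 3 remains possible at r9c9. So r9c9=3.
Step 34. [r8c9∈{6}] only 6 remains possible at r8c9 ⇒ r8c9=6.
Step 35. [r5c4∈{5}] r5c4 is down to just 5, so r5c4=5.
Step 36. [r9c8∈{1}] nothing but 1 survives at r9c8 ⇒ r9c8=1.
Step 37. [r2c2∈{4}] r2c2 has the single candidate 4, so r2c2=4.
Step 38. [r9c5∈{2}] r9c5 has the single candidate 2, so r9c5=2.
Step 39. [r1c1∈{6}] r1c1's peers cover all but 6, so r1c1=6.
Step 40. [r3c2∈{2}] nothing but 2 survives at r3c2, so r3c2=2.
Step 41. [r7c8∈{8}] r7c8's peers cover all but 8. So r7c8=8.
Step 42. [r9c7∈{5}] nothing but 5 survives at r9c7, so r9c7=5.
Step 43. [r7c3∈{5}] only 5 remains possible at r7c3. So r7c3=5.
Step 44. [r6c1∈{1}] r6c1's peers cover all but 1. So r6c1=1.
Step 45. [r5c8∈{9}] r5c8 has the single candidate 9 ⇒ r5c8=9.
Step 46. [r1c6∈{8}] r1c6's peers cover all but 8, so r1c6=8.
Step 47. [r3c4∈{3}] r3c4 is down to just 3, so r3c4=3.
Step 48. [r1c9∈{7}] r1c9 is down to just 7, so r1c9=7.
Step 49. [r4c4∈{2}] r4c4 is down to just 2 ⇒ r4c4=2.

Answer: 6 5 9 4 1 8 2 3 7 / 7 4 3 9 6 2 8 5 1 / 8 2 1 3 5 7 4 6 9 / 5 3 4 2 9 6 1 7 8 / 2 7 8 5 3 1 6 9 4 / 1 9 6 8 7 4 3 2 5 / 9 6 5 1 4 3 7 8 2 / 3 1 2 7 8 5 9 4 6 / 4 8 7 6 2 9 5 1 3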